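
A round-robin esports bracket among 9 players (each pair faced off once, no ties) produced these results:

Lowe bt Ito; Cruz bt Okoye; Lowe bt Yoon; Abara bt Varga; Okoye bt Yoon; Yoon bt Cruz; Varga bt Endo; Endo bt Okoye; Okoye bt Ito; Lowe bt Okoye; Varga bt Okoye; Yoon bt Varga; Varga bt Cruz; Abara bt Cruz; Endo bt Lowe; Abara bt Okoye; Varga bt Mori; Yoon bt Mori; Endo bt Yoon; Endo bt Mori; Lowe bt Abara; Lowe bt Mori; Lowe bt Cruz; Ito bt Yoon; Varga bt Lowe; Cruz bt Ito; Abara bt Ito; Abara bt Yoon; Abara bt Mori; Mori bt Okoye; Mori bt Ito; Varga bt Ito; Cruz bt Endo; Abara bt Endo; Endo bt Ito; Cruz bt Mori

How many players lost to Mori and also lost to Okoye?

Mori beat: Okoye, Ito.
Okoye beat: Ito, Yoon.
Both beat: Ito — 1.

1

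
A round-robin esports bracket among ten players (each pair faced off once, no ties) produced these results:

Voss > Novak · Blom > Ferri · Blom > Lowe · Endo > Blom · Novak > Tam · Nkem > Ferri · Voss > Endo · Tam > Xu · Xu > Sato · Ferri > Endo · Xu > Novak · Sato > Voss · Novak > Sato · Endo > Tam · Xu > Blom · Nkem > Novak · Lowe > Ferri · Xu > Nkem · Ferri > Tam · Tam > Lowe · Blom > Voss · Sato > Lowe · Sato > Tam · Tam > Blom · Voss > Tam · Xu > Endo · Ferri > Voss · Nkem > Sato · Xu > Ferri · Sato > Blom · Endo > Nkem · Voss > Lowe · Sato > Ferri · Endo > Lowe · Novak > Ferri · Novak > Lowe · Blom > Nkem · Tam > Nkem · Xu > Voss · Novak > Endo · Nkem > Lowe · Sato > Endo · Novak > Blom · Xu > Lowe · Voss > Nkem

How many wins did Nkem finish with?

Nkem's results: beat Novak, Sato, Ferri, Lowe; lost to Voss, Blom, Endo, Tam, Xu.
That is 4 wins.

4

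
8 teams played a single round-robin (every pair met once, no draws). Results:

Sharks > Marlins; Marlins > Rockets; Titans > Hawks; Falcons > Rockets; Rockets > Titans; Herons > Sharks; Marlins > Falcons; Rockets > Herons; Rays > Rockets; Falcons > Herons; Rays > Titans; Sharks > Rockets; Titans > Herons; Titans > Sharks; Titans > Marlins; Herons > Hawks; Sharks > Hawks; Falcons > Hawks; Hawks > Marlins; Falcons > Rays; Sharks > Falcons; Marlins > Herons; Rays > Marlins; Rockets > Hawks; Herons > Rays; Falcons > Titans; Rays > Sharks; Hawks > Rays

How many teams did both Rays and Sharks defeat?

2

Rays beat: Rockets, Marlins, Titans, Sharks.
Sharks beat: Rockets, Marlins, Hawks, Falcons.
Both beat: Rockets, Marlins — 2.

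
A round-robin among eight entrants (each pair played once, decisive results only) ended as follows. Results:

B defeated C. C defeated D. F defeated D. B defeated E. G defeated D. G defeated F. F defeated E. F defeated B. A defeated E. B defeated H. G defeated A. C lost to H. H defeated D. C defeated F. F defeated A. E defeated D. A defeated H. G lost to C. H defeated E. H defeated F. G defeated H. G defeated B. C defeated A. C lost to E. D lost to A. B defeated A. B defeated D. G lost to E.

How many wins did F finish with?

F's results: beat A, B, D, E; lost to C, G, H.
That is 4 wins.

4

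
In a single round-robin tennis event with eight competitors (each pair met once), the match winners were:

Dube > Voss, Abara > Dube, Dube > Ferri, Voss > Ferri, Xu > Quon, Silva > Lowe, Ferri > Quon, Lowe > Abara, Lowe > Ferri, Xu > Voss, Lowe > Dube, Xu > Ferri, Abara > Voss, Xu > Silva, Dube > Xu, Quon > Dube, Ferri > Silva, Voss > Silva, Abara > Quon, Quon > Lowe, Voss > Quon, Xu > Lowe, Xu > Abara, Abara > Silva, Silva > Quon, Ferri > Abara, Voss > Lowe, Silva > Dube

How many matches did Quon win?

Quon's results: beat Lowe, Dube; lost to Ferri, Abara, Xu, Voss, Silva.
That is 2 wins.

2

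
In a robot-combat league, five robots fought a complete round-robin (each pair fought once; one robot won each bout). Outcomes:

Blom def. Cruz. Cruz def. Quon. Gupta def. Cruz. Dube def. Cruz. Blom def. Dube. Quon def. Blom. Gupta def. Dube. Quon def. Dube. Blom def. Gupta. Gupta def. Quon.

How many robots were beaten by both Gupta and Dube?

1

Gupta beat: Cruz, Quon, Dube.
Dube beat: Cruz.
Both beat: Cruz — 1.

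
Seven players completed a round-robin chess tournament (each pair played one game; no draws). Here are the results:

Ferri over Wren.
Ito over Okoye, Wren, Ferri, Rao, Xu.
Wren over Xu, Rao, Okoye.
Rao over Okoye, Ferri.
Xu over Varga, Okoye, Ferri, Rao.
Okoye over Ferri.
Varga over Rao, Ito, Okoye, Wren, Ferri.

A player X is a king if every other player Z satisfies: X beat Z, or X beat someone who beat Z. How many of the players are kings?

3

Okoye cannot reach Ito, Varga, Rao, Xu in two steps.
Ito reaches everyone (king).
Varga reaches everyone (king).
Rao cannot reach Ito, Varga, Xu in two steps.
Ferri cannot reach Ito, Varga in two steps.
Wren cannot reach Ito in two steps.
Xu reaches everyone (king).
Kings: Ito, Varga, Xu — 3.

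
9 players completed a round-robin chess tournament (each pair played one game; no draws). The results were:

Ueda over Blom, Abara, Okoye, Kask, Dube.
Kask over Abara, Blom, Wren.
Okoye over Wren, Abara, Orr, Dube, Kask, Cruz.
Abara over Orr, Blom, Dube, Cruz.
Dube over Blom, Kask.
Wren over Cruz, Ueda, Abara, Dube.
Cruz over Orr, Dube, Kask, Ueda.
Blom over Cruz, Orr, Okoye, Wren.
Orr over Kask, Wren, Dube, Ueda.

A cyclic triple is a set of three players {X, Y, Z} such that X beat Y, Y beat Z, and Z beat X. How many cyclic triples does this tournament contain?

Win totals: Ueda 5, Abara 4, Okoye 6, Kask 3, Cruz 4, Orr 4, Wren 4, Dube 2, Blom 4.
A player with w wins dominates both others in C(w,2) triples; summing gives 10 + 6 + 15 + 3 + 6 + 6 + 6 + 1 + 6 = 59 transitive triples.
Total triples C(9,3) = 84, so cyclic triples = 84 − 59 = 25.

25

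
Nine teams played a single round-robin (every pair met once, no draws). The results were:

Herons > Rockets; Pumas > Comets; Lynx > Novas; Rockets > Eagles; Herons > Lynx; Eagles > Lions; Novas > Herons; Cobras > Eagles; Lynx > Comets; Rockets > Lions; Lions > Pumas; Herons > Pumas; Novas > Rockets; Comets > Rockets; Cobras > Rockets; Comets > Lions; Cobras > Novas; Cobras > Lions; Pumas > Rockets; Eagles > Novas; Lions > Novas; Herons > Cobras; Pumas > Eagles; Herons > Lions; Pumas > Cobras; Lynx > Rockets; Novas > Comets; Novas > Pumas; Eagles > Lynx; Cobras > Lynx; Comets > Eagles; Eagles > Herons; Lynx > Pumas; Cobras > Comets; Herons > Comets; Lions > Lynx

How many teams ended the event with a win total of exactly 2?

Win totals: Cobras 6, Rockets 2, Herons 6, Pumas 4, Lions 3, Lynx 4, Comets 3, Eagles 4, Novas 4.
Exactly 2: Rockets — 1 team.

1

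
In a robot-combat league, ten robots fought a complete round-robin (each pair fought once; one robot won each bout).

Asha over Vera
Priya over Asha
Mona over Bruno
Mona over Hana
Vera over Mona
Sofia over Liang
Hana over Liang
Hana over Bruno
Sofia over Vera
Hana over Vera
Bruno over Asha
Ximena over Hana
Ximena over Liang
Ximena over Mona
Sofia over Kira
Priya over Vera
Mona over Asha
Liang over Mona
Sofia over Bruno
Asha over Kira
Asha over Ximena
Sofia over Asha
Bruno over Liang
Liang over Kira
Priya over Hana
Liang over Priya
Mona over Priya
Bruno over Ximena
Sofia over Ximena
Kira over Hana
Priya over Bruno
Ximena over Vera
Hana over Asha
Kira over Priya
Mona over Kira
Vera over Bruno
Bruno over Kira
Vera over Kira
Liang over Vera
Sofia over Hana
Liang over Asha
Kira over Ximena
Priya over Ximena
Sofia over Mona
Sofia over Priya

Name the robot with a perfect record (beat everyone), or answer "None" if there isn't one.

Sofia has 9 wins out of 9 opponents — a perfect record.

Sofia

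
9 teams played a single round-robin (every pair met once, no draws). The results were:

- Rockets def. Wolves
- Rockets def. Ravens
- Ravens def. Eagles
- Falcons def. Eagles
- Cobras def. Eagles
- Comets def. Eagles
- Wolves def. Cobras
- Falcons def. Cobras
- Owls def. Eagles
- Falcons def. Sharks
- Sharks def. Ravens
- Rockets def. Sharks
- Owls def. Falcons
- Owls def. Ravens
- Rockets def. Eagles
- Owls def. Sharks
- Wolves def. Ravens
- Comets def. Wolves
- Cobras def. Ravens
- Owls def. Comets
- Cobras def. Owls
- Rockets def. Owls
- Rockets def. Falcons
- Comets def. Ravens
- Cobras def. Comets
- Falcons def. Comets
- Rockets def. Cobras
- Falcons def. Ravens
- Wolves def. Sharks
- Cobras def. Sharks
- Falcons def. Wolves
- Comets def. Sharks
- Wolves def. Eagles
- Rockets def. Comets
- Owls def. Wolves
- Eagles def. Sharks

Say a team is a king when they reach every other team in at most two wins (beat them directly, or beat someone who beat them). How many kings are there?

1

Ravens cannot reach Owls, Rockets, Cobras, Wolves, Falcons, Comets in two steps.
Owls cannot reach Rockets in two steps.
Rockets reaches everyone (king).
Cobras cannot reach Rockets in two steps.
Wolves cannot reach Rockets, Falcons in two steps.
Falcons cannot reach Rockets in two steps.
Eagles cannot reach Owls, Rockets, Cobras, Wolves, Falcons, Comets in two steps.
Comets cannot reach Owls, Rockets, Falcons in two steps.
Sharks cannot reach Owls, Rockets, Cobras, Wolves, Falcons, Comets in two steps.
Kings: Rockets — 1.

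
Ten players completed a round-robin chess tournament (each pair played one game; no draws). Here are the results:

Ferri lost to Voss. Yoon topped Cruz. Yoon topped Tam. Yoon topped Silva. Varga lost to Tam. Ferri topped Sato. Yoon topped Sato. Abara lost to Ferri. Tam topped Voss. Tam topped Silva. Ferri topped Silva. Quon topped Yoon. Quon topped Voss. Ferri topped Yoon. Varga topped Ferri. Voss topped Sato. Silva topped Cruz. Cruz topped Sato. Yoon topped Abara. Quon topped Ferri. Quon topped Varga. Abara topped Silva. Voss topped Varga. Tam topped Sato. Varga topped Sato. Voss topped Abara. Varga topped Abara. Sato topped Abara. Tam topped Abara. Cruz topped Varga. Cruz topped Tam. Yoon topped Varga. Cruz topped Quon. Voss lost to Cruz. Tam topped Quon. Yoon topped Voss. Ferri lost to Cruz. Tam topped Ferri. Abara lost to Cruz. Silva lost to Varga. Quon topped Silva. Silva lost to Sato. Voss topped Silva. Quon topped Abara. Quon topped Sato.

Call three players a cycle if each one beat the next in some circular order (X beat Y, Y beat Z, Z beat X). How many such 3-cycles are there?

Win totals: Quon 7, Silva 1, Varga 4, Yoon 7, Sato 2, Ferri 4, Cruz 7, Abara 1, Voss 5, Tam 7.
A player with w wins dominates both others in C(w,2) triples; summing gives 21 + 0 + 6 + 21 + 1 + 6 + 21 + 0 + 10 + 21 = 107 transitive triples.
Total triples C(10,3) = 120, so cyclic triples = 120 − 107 = 13.

13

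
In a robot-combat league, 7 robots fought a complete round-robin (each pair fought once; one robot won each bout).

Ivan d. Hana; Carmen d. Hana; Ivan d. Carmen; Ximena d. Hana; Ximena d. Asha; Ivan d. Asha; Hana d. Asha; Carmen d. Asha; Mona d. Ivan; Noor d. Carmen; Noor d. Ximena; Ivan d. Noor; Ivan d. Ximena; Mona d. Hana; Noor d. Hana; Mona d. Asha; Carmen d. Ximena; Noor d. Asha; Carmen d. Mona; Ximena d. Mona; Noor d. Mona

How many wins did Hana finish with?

1

Hana's results: beat Asha; lost to Ivan, Carmen, Noor, Ximena, Mona.
That is 1 win.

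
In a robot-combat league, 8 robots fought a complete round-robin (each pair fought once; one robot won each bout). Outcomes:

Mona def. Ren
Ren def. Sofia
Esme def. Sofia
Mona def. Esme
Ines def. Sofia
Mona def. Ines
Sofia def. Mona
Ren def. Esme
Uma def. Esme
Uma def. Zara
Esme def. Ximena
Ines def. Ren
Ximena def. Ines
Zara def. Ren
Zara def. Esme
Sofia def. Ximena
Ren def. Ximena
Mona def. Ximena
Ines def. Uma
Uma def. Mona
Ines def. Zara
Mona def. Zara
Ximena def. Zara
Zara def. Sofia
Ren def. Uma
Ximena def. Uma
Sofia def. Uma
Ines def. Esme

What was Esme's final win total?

2

Esme's results: beat Ximena, Sofia; lost to Mona, Zara, Uma, Ren, Ines.
That is 2 wins.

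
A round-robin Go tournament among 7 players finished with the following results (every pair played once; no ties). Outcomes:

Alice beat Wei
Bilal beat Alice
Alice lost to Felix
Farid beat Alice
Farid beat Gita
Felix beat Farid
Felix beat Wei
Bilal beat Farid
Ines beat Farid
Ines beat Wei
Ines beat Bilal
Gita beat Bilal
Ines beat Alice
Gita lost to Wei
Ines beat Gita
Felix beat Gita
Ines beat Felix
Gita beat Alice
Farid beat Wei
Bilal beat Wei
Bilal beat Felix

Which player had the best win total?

Ines

Win totals: Wei 1, Alice 1, Felix 4, Farid 3, Bilal 4, Gita 2, Ines 6.
Ines leads with 6 wins (next highest: 4).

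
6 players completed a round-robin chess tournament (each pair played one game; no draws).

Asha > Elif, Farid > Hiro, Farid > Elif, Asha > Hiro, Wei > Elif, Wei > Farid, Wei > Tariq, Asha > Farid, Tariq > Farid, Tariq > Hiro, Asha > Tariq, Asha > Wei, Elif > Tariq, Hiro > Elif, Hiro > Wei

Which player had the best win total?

Win totals: Elif 1, Tariq 2, Wei 3, Asha 5, Hiro 2, Farid 2.
Asha leads with 5 wins (next highest: 3).

Asha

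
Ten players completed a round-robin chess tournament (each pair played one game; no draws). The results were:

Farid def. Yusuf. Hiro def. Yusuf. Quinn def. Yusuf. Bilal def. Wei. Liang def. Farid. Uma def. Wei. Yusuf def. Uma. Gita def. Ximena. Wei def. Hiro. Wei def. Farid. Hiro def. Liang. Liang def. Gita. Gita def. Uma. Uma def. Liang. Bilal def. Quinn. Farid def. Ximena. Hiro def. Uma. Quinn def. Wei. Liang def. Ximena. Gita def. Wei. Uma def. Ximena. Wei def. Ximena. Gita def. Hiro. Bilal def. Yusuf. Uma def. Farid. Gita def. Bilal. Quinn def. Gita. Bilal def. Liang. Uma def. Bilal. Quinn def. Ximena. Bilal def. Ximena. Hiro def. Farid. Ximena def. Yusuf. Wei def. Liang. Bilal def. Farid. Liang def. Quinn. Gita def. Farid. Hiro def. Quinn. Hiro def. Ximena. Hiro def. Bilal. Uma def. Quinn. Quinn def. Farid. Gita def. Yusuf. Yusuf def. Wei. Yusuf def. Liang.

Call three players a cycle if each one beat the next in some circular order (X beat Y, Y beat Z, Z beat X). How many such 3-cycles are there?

22

Win totals: Bilal 6, Yusuf 3, Liang 4, Ximena 1, Quinn 5, Hiro 7, Farid 2, Gita 7, Uma 6, Wei 4.
A player with w wins dominates both others in C(w,2) triples; summing gives 15 + 3 + 6 + 0 + 10 + 21 + 1 + 21 + 15 + 6 = 98 transitive triples.
Total triples C(10,3) = 120, so cyclic triples = 120 − 98 = 22.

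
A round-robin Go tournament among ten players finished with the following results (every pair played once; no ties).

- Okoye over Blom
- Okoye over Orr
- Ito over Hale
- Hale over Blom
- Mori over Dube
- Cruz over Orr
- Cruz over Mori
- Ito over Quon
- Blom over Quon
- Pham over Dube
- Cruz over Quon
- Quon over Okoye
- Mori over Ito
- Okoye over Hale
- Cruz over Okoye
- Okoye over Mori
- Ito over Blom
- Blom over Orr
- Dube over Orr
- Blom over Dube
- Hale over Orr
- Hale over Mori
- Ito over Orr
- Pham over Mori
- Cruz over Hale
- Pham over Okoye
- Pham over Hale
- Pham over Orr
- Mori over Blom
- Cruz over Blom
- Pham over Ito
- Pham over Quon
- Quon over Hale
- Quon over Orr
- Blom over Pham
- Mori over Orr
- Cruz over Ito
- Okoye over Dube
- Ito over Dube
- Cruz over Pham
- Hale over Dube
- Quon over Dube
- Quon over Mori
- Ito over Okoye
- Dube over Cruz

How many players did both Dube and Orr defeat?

Dube beat: Orr, Cruz.
Orr beat: no one.
No one was beaten by both.

0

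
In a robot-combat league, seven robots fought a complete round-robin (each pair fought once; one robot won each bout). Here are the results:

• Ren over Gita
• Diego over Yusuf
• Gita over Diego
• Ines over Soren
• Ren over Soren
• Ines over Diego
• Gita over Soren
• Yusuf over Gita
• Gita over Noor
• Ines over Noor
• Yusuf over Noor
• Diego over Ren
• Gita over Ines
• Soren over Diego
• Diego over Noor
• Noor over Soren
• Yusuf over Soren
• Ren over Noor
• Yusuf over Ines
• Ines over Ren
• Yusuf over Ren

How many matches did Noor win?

Noor's results: beat Soren; lost to Ren, Yusuf, Diego, Ines, Gita.
That is 1 win.

1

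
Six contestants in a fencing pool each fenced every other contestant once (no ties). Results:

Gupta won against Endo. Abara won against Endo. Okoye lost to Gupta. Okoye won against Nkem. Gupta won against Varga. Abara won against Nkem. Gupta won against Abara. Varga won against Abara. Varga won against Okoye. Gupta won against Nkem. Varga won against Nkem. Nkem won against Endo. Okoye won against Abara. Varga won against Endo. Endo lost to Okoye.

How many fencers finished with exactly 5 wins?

Win totals: Okoye 3, Varga 4, Nkem 1, Abara 2, Gupta 5, Endo 0.
Exactly 5: Gupta — 1 fencer.

1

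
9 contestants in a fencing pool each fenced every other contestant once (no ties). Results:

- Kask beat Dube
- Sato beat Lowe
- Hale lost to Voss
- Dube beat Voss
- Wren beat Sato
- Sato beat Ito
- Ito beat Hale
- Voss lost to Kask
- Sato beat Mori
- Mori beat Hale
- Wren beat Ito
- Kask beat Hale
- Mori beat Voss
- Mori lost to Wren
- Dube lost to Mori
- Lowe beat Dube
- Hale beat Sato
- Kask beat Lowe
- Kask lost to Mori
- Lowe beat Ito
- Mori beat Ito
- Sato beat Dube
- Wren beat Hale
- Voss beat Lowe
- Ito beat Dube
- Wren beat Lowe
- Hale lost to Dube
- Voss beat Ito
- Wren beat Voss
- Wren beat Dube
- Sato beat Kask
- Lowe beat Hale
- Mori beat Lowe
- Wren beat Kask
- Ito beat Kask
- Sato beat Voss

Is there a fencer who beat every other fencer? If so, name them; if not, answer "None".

Wren has 8 wins out of 8 opponents — a perfect record.

Wren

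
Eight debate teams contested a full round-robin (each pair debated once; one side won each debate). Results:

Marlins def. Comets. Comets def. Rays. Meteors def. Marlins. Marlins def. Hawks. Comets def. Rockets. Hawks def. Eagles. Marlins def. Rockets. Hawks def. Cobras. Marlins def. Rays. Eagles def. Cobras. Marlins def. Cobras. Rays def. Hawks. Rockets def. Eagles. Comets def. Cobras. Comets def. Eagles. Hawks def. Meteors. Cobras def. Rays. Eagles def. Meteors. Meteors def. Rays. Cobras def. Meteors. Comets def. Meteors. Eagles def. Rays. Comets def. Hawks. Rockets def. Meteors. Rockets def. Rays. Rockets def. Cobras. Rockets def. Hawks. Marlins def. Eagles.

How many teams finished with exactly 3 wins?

2

Win totals: Hawks 3, Rockets 5, Meteors 2, Marlins 6, Rays 1, Comets 6, Eagles 3, Cobras 2.
Exactly 3: Hawks, Eagles — 2 teams.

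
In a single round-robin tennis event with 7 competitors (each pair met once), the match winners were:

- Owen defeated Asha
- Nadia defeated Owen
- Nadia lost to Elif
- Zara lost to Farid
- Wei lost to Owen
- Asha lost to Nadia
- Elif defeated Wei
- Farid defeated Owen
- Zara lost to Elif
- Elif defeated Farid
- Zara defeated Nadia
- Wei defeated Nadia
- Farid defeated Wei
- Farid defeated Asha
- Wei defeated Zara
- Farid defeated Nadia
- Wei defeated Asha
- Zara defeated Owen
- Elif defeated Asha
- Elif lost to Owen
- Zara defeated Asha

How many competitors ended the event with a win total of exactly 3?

Win totals: Farid 5, Wei 3, Asha 0, Nadia 2, Elif 5, Owen 3, Zara 3.
Exactly 3: Wei, Owen, Zara — 3 competitors.

3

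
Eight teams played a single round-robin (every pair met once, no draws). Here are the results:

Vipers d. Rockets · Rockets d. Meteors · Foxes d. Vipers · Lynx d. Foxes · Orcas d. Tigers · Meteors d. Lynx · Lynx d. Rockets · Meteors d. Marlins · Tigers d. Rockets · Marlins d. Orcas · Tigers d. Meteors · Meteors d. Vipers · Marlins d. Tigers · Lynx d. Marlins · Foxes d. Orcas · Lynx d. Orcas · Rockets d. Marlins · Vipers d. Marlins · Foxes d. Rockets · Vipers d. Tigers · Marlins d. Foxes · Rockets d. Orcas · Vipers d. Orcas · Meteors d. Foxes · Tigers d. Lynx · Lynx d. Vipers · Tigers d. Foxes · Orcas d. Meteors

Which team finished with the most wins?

Lynx

Win totals: Tigers 4, Lynx 5, Foxes 3, Rockets 3, Meteors 4, Vipers 4, Orcas 2, Marlins 3.
Lynx leads with 5 wins (next highest: 4).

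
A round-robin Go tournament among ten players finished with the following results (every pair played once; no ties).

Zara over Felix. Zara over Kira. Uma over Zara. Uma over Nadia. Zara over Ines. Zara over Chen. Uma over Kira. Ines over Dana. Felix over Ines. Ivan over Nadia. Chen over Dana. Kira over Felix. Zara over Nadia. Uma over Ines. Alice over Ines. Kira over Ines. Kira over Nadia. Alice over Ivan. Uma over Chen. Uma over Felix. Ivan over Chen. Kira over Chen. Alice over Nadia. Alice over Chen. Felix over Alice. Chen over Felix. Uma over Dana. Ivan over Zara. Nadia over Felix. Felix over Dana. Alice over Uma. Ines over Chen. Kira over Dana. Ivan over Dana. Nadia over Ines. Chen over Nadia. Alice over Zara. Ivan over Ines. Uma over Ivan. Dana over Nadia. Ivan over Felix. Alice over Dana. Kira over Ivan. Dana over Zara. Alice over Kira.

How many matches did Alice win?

8

Alice's results: beat Chen, Kira, Ines, Uma, Zara, Ivan, Dana, Nadia; lost to Felix.
That is 8 wins.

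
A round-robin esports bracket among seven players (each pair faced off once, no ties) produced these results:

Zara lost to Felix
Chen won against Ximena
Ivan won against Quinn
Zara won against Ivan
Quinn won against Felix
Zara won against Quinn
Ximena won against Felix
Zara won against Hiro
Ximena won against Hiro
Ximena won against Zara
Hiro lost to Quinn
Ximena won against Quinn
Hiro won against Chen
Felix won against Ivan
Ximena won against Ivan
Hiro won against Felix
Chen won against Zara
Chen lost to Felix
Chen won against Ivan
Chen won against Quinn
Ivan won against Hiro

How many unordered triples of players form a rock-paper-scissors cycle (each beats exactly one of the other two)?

Win totals: Chen 4, Quinn 2, Zara 3, Ivan 2, Hiro 2, Felix 3, Ximena 5.
A player with w wins dominates both others in C(w,2) triples; summing gives 6 + 1 + 3 + 1 + 1 + 3 + 10 = 25 transitive triples.
Total triples C(7,3) = 35, so cyclic triples = 35 − 25 = 10.

10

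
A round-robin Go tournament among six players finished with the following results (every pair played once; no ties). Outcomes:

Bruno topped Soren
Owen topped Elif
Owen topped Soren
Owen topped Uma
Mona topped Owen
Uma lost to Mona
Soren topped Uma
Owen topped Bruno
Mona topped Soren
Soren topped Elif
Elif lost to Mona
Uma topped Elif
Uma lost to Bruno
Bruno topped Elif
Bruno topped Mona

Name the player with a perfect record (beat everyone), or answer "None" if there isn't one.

Highest win total is Owen with 4 (out of 5 possible).
Owen lost to Mona, so no player went undefeated.

None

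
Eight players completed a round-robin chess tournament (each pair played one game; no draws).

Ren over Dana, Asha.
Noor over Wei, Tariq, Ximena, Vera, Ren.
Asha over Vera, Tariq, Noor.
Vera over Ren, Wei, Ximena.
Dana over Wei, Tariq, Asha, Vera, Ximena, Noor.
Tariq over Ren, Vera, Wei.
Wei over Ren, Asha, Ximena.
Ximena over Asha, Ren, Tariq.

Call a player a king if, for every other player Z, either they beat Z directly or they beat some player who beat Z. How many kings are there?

Vera cannot reach Noor in two steps.
Ximena reaches everyone (king).
Ren reaches everyone (king).
Asha cannot reach Dana in two steps.
Noor reaches everyone (king).
Dana reaches everyone (king).
Wei reaches everyone (king).
Tariq cannot reach Noor in two steps.
Kings: Ximena, Ren, Noor, Dana, Wei — 5.

5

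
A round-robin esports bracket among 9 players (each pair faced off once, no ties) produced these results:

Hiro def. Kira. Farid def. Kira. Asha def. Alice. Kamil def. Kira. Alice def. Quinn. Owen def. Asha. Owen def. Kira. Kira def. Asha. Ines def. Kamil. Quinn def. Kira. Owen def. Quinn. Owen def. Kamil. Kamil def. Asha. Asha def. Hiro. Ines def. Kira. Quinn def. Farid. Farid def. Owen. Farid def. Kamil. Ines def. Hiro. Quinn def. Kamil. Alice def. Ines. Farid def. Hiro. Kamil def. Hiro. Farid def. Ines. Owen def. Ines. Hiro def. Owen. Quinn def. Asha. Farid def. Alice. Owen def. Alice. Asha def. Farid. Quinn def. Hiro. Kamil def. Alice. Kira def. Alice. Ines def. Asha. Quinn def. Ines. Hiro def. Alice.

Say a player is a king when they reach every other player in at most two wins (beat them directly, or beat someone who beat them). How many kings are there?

5

Kira cannot reach Kamil, Owen in two steps.
Ines cannot reach Quinn in two steps.
Asha reaches everyone (king).
Alice cannot reach Owen in two steps.
Hiro cannot reach Farid in two steps.
Kamil reaches everyone (king).
Owen reaches everyone (king).
Quinn reaches everyone (king).
Farid reaches everyone (king).
Kings: Asha, Kamil, Owen, Quinn, Farid — 5.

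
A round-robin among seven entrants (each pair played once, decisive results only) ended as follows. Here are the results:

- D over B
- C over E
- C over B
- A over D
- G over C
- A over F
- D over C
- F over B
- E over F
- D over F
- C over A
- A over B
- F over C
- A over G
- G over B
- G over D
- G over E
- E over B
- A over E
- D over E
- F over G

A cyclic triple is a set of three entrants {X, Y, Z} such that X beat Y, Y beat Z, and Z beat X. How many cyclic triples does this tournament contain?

Win totals: A 5, B 0, C 3, D 4, E 2, F 3, G 4.
An entrant with w wins dominates both others in C(w,2) triples; summing gives 10 + 0 + 3 + 6 + 1 + 3 + 6 = 29 transitive triples.
Total triples C(7,3) = 35, so cyclic triples = 35 − 29 = 6.

6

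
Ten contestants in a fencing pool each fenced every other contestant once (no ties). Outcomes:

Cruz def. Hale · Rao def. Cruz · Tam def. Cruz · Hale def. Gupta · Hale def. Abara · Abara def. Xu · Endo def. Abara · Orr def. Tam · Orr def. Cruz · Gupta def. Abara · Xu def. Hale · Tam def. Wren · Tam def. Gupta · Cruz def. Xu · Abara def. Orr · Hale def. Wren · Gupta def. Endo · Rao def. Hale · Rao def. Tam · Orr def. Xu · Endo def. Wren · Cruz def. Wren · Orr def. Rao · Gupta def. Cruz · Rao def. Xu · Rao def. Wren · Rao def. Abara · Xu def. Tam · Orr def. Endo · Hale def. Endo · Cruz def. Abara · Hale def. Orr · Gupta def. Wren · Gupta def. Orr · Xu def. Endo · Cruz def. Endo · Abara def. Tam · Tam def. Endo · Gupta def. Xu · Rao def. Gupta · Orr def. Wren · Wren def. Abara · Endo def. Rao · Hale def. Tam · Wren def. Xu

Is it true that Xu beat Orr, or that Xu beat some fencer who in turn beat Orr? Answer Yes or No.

Xu did not beat Orr directly.
Xu beat Endo, Hale, Tam. Of those, Hale beat Orr.

Yes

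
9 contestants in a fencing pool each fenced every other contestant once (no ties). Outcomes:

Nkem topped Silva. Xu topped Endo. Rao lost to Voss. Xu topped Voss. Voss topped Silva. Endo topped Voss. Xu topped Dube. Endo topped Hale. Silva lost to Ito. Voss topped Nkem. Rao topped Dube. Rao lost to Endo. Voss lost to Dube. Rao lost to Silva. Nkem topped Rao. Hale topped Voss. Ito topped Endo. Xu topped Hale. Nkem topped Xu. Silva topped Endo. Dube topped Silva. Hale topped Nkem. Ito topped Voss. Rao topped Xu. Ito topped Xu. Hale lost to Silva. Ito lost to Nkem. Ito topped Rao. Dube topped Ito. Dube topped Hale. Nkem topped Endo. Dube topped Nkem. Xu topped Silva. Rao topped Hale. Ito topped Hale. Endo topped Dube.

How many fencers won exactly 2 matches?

1

Win totals: Nkem 5, Xu 5, Dube 5, Voss 3, Silva 3, Ito 6, Rao 3, Endo 4, Hale 2.
Exactly 2: Hale — 1 fencer.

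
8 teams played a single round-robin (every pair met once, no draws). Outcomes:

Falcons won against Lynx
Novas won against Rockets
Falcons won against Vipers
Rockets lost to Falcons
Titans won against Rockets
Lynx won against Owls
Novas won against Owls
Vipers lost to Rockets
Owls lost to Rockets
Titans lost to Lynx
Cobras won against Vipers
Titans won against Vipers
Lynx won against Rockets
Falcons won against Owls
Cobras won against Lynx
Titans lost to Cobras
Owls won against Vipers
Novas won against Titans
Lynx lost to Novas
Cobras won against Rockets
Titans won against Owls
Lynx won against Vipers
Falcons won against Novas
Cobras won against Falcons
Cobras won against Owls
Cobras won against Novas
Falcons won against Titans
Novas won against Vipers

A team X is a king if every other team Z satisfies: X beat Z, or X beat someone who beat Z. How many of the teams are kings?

1

Falcons cannot reach Cobras in two steps.
Cobras reaches everyone (king).
Titans cannot reach Falcons, Cobras, Novas, Lynx in two steps.
Owls cannot reach Falcons, Cobras, Titans, Novas, Rockets, Lynx in two steps.
Novas cannot reach Falcons, Cobras in two steps.
Rockets cannot reach Falcons, Cobras, Titans, Novas, Lynx in two steps.
Lynx cannot reach Falcons, Cobras, Novas in two steps.
Vipers cannot reach Falcons, Cobras, Titans, Owls, Novas, Rockets, Lynx in two steps.
Kings: Cobras — 1.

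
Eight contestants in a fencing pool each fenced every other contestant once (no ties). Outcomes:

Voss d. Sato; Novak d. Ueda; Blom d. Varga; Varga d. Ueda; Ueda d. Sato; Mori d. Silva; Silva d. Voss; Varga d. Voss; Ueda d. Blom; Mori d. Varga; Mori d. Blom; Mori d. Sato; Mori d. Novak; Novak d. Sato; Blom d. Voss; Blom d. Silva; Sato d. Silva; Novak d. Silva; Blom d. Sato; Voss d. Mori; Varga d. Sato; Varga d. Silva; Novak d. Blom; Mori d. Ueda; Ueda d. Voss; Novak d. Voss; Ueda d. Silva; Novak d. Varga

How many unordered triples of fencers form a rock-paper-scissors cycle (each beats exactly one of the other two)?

7

Win totals: Ueda 4, Blom 4, Silva 1, Varga 4, Mori 6, Novak 6, Voss 2, Sato 1.
A fencer with w wins dominates both others in C(w,2) triples; summing gives 6 + 6 + 0 + 6 + 15 + 15 + 1 + 0 = 49 transitive triples.
Total triples C(8,3) = 56, so cyclic triples = 56 − 49 = 7.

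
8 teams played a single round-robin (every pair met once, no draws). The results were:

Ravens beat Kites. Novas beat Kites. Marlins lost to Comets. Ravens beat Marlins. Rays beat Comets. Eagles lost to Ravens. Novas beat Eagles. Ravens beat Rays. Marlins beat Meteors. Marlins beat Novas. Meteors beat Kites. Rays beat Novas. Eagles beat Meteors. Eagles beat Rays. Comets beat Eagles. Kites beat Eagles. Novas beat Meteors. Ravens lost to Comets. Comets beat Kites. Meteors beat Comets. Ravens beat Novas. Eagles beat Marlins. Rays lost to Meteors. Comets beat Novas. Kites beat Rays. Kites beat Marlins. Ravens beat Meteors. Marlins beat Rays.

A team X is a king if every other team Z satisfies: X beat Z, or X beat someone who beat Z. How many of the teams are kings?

4

Rays reaches everyone (king).
Comets reaches everyone (king).
Kites cannot reach Ravens in two steps.
Meteors reaches everyone (king).
Ravens reaches everyone (king).
Eagles cannot reach Ravens in two steps.
Marlins cannot reach Ravens in two steps.
Novas cannot reach Ravens in two steps.
Kings: Rays, Comets, Meteors, Ravens — 4.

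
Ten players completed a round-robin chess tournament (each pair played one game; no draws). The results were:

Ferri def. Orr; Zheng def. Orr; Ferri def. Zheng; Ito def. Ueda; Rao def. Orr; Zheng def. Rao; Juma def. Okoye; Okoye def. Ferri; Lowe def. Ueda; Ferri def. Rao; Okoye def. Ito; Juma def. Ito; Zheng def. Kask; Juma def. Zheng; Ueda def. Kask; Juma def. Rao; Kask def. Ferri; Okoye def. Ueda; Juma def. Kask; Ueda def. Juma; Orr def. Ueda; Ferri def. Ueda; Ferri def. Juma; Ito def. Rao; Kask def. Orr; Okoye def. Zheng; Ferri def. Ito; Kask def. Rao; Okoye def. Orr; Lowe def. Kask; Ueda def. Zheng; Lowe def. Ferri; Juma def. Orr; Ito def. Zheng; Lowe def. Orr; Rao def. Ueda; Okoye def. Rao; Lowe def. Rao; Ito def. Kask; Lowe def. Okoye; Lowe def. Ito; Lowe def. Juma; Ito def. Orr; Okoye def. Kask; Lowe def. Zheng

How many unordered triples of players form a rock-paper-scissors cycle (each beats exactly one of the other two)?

Win totals: Ito 5, Okoye 7, Kask 3, Lowe 9, Ueda 3, Orr 1, Rao 2, Ferri 6, Zheng 3, Juma 6.
A player with w wins dominates both others in C(w,2) triples; summing gives 10 + 21 + 3 + 36 + 3 + 0 + 1 + 15 + 3 + 15 = 107 transitive triples.
Total triples C(10,3) = 120, so cyclic triples = 120 − 107 = 13.

13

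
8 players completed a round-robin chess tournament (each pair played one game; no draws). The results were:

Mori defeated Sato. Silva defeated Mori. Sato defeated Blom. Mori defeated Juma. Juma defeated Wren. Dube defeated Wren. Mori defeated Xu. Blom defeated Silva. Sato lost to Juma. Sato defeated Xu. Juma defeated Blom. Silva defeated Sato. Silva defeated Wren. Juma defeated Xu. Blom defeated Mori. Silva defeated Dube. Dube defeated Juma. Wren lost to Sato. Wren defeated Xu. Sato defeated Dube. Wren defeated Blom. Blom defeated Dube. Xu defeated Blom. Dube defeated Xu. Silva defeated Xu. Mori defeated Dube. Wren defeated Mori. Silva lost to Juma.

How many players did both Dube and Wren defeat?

1

Dube beat: Wren, Juma, Xu.
Wren beat: Blom, Xu, Mori.
Both beat: Xu — 1.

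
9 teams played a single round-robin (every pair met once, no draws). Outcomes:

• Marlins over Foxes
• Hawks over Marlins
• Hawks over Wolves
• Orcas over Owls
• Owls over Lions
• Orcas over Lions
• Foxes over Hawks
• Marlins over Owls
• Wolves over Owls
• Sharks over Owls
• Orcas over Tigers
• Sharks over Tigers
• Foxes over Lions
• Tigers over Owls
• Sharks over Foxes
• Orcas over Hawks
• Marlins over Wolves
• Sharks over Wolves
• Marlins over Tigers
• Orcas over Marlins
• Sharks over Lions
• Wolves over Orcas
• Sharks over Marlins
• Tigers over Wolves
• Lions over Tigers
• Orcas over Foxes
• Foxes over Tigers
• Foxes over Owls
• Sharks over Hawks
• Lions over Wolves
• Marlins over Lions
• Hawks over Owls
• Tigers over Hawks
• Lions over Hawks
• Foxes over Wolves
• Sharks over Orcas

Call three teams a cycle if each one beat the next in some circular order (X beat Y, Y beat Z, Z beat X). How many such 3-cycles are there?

11

Win totals: Orcas 6, Wolves 2, Marlins 5, Foxes 5, Owls 1, Tigers 3, Lions 3, Sharks 8, Hawks 3.
A team with w wins dominates both others in C(w,2) triples; summing gives 15 + 1 + 10 + 10 + 0 + 3 + 3 + 28 + 3 = 73 transitive triples.
Total triples C(9,3) = 84, so cyclic triples = 84 − 73 = 11.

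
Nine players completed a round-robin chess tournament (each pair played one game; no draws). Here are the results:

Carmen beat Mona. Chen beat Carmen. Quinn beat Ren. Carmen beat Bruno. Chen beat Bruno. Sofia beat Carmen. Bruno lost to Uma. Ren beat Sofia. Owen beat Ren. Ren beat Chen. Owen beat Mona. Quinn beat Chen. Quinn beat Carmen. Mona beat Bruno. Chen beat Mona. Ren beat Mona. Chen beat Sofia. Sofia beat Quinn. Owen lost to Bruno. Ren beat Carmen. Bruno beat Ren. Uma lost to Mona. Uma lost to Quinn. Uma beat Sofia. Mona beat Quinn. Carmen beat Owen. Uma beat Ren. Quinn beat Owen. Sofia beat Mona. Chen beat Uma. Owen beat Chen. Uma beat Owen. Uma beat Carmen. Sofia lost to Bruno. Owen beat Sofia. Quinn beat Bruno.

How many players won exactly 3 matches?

4

Win totals: Uma 5, Chen 5, Sofia 3, Quinn 6, Owen 4, Mona 3, Carmen 3, Ren 4, Bruno 3.
Exactly 3: Sofia, Mona, Carmen, Bruno — 4 players.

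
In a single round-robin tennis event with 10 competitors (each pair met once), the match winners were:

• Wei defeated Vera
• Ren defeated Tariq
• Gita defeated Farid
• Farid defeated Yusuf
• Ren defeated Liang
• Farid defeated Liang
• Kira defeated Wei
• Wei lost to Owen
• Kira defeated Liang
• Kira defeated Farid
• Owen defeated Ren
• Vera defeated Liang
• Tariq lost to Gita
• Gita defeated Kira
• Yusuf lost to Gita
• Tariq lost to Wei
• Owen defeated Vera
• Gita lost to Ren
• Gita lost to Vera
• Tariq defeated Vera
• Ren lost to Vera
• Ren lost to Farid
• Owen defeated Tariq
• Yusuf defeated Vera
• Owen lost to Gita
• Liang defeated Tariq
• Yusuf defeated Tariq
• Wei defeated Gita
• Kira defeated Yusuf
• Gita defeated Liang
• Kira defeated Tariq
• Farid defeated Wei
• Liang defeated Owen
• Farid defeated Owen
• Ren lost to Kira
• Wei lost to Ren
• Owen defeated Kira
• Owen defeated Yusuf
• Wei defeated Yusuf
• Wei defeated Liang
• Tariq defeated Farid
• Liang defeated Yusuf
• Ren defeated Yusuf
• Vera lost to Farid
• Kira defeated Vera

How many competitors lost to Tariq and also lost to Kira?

Tariq beat: Vera, Farid.
Kira beat: Vera, Liang, Wei, Yusuf, Farid, Ren, Tariq.
Both beat: Vera, Farid — 2.

2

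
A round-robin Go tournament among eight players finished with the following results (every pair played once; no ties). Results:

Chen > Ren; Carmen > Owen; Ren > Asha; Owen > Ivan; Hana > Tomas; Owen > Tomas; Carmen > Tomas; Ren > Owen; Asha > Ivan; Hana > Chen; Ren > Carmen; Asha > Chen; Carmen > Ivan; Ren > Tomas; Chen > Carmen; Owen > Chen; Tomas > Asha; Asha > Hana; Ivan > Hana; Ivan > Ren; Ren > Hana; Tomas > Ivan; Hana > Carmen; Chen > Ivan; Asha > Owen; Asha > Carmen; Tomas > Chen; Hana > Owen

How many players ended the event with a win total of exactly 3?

Win totals: Chen 3, Asha 5, Ivan 2, Carmen 3, Owen 3, Ren 5, Hana 4, Tomas 3.
Exactly 3: Chen, Carmen, Owen, Tomas — 4 players.

4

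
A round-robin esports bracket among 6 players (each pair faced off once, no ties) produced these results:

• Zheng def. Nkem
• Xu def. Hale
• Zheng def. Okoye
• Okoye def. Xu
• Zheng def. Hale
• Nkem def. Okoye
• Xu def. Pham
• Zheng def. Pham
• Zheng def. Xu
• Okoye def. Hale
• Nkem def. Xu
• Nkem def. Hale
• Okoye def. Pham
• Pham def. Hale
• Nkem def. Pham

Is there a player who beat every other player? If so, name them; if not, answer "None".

Zheng

Zheng has 5 wins out of 5 opponents — a perfect record.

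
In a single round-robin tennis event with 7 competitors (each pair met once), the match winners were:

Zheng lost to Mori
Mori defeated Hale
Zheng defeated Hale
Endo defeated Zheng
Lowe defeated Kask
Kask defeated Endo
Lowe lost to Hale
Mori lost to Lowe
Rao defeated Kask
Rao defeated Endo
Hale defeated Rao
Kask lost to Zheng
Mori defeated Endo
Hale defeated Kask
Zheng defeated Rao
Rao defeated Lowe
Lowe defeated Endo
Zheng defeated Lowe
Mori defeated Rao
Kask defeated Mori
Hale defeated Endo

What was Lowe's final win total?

3

Lowe's results: beat Kask, Endo, Mori; lost to Hale, Zheng, Rao.
That is 3 wins.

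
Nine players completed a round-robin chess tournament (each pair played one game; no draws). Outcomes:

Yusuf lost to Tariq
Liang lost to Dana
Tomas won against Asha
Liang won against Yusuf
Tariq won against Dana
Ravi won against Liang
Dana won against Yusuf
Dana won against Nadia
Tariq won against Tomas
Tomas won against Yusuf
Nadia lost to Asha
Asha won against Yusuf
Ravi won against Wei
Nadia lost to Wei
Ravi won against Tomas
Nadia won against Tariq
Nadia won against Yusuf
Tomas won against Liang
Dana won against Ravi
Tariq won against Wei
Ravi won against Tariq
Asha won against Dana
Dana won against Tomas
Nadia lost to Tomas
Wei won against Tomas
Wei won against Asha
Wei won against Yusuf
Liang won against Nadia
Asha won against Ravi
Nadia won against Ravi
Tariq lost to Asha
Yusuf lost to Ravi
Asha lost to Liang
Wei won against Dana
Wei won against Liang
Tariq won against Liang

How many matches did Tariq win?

Tariq's results: beat Tomas, Dana, Wei, Liang, Yusuf; lost to Ravi, Nadia, Asha.
That is 5 wins.

5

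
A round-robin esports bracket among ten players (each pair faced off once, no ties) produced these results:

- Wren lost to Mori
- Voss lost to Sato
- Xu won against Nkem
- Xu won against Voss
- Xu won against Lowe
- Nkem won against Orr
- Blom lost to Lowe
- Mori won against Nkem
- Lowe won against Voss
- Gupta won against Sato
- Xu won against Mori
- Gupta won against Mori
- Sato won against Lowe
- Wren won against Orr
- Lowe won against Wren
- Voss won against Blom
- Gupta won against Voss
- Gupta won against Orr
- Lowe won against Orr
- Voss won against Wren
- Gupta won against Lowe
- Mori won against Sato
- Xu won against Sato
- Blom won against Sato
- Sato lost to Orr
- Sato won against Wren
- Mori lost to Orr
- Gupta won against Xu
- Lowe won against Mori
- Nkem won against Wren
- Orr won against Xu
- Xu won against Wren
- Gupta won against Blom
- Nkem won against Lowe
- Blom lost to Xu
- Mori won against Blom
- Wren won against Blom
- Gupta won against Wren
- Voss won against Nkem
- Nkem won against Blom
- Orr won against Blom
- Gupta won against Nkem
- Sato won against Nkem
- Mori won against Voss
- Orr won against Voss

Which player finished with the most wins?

Win totals: Sato 4, Mori 5, Blom 1, Voss 3, Gupta 9, Wren 2, Nkem 4, Lowe 5, Orr 5, Xu 7.
Gupta leads with 9 wins (next highest: 7).

Gupta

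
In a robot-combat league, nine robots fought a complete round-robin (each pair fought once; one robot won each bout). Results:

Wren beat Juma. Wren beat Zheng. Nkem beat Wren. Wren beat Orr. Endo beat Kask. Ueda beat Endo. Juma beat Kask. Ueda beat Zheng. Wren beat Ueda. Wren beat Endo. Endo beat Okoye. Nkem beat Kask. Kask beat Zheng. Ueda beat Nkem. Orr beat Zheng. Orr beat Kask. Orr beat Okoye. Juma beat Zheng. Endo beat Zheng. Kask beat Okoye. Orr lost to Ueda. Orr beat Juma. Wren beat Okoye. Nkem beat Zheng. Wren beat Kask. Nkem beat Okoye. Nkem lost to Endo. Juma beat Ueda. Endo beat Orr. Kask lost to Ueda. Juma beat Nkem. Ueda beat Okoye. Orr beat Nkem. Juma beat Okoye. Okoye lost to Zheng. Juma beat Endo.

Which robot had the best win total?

Win totals: Orr 5, Kask 2, Zheng 1, Nkem 4, Juma 6, Okoye 0, Endo 5, Ueda 6, Wren 7.
Wren leads with 7 wins (next highest: 6).

Wren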